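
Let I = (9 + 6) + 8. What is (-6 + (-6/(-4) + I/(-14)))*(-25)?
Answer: 1075/7 ≈ 153.57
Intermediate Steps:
I = 23 (I = 15 + 8 = 23)
(-6 + (-6/(-4) + I/(-14)))*(-25) = (-6 + (-6/(-4) + 23/(-14)))*(-25) = (-6 + (-6*(-¼) + 23*(-1/14)))*(-25) = (-6 + (3/2 - 23/14))*(-25) = (-6 - ⅐)*(-25) = -43/7*(-25) = 1075/7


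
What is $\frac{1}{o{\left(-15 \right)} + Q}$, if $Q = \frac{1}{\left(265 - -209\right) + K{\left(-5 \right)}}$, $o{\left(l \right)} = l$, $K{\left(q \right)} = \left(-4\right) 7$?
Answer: $- \frac{446}{6689} \approx -0.066677$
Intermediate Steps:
$K{\left(q \right)} = -28$
$Q = \frac{1}{446}$ ($Q = \frac{1}{\left(265 - -209\right) - 28} = \frac{1}{\left(265 + 209\right) - 28} = \frac{1}{474 - 28} = \frac{1}{446} \approx 0.0022422$)
$\frac{1}{o{\left(-15 \right)} + Q} = \frac{1}{-15 + \frac{1}{446}} = \frac{1}{- \frac{6689}{446}} = - \frac{446}{6689}$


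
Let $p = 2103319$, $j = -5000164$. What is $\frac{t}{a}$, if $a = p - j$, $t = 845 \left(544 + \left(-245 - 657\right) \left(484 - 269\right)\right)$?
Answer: $- \frac{163411170}{7103483} \approx -23.004$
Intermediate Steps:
$t = -163411170$ ($t = 845 \left(544 - 193930\right) = 845 \left(-193386\right) = -163411170$)
$a = 7103483$ ($a = 2103319 - -5000164 = 2103319 + 5000164 = 7103483$)
$\frac{t}{a} = - \frac{163411170}{7103483}$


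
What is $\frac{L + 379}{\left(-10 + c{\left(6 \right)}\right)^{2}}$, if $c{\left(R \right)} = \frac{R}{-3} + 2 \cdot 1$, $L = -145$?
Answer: $\frac{117}{50} \approx 2.34$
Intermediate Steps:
$c{\left(R \right)} = 2 - \frac{R}{3}$ ($c{\left(R \right)} = R \left(- \frac{1}{3}\right) + 2 = - \frac{R}{3} + 2 = 2 - \frac{R}{3}$)
$\frac{L + 379}{\left(-10 + c{\left(6 \right)}\right)^{2}} = \frac{-145 + 379}{\left(-10 + \left(2 - 2\right)\right)^{2}} = \frac{234}{\left(-10 + \left(2 - 2\right)\right)^{2}} = \frac{234}{\left(-10 + 0\right)^{2}} = \frac{234}{\left(-10\right)^{2}} = \frac{234}{100} = 234 \cdot \frac{1}{100} = \frac{117}{50}$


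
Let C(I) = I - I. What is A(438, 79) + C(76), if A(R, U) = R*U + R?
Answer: 35040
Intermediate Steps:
C(I) = 0
A(R, U) = R + R*U
A(438, 79) + C(76) = 438*(1 + 79) + 0 = 438*80 + 0 = 35040 + 0 = 35040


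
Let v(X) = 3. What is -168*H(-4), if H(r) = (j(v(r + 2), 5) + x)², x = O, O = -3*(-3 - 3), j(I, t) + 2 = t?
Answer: -74088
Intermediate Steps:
j(I, t) = -2 + t
O = 18 (O = -3*(-6) = 18)
x = 18
H(r) = 441 (H(r) = ((-2 + 5) + 18)² = (3 + 18)² = 21² = 441)
-168*H(-4) = -168*441 = -74088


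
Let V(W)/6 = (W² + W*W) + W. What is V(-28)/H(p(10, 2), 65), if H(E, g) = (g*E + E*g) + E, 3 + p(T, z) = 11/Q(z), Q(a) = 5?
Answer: -11550/131 ≈ -88.168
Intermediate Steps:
V(W) = 6*W + 12*W² (V(W) = 6*((W² + W*W) + W) = 6*((W² + W²) + W) = 6*(2*W² + W) = 6*(W + 2*W²) = 6*W + 12*W²)
p(T, z) = -⅘ (p(T, z) = -3 + 11/5 = -⅘)
H(E, g) = E + 2*E*g (H(E, g) = (E*g + E*g) + E = 2*E*g + E = E + 2*E*g)
V(-28)/H(p(10, 2), 65) = (6*(-28)*(1 + 2*(-28)))/((-4*(1 + 2*65)/5)) = (6*(-28)*(1 - 56))/((-4*(1 + 130)/5)) = (6*(-28)*(-55))/((-⅘*131)) = 9240/(-524/5) = 9240*(-5/524) = -11550/131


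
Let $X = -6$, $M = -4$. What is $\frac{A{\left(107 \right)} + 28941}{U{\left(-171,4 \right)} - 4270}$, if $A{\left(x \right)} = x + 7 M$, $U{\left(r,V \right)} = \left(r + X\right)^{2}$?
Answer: $\frac{29020}{27059} \approx 1.0725$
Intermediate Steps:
$U{\left(r,V \right)} = \left(-6 + r\right)^{2}$ ($U{\left(r,V \right)} = \left(r - 6\right)^{2} = \left(-6 + r\right)^{2}$)
$A{\left(x \right)} = -28 + x$ ($A{\left(x \right)} = x + 7 \left(-4\right) = x - 28 = -28 + x$)
$\frac{A{\left(107 \right)} + 28941}{U{\left(-171,4 \right)} - 4270} = \frac{\left(-28 + 107\right) + 28941}{\left(-6 - 171\right)^{2} - 4270} = \frac{79 + 28941}{\left(-177\right)^{2} - 4270} = \frac{29020}{31329 - 4270} = \frac{29020}{27059}$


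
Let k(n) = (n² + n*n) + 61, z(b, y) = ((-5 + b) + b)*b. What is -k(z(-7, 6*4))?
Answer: -35439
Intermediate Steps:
z(b, y) = b*(-5 + 2*b) (z(b, y) = (-5 + 2*b)*b = b*(-5 + 2*b))
k(n) = 61 + 2*n² (k(n) = (n² + n²) + 61 = 2*n² + 61 = 61 + 2*n²)
-k(z(-7, 6*4)) = -(61 + 2*(-7*(-5 + 2*(-7)))²) = -(61 + 2*(-7*(-5 - 14))²) = -(61 + 2*(-7*(-19))²) = -(61 + 2*133²) = -(61 + 2*17689) = -(61 + 35378) = -1*35439 = -35439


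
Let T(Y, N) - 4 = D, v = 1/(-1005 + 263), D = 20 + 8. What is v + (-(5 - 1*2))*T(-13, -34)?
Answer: -71233/742 ≈ -96.001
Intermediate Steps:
D = 28
v = -1/742 (v = 1/(-742) = -1/742 ≈ -0.0013477)
T(Y, N) = 32 (T(Y, N) = 4 + 28 = 32)
v + (-(5 - 1*2))*T(-13, -34) = -1/742 - (5 - 1*2)*32 = -1/742 - (5 - 2)*32 = -1/742 - 1*3*32 = -1/742 - 3*32 = -1/742 - 96 = -71233/742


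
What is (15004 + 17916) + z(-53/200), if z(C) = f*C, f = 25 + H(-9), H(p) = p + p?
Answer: 6583629/200 ≈ 32918.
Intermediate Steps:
H(p) = 2*p
f = 7 (f = 25 + 2*(-9) = 25 - 18 = 7)
z(C) = 7*C
(15004 + 17916) + z(-53/200) = (15004 + 17916) + 7*(-53/200) = 32920 + 7*(-53*1/200) = 32920 + 7*(-53/200) = 32920 - 371/200 = 6583629/200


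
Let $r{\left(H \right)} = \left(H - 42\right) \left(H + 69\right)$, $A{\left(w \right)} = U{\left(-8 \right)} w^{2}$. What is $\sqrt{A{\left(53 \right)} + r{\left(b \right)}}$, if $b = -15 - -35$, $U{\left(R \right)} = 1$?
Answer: $\sqrt{851} \approx 29.172$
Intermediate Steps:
$b = 20$ ($b = -15 + 35 = 20$)
$A{\left(w \right)} = w^{2}$ ($A{\left(w \right)} = 1 w^{2} = w^{2}$)
$r{\left(H \right)} = \left(-42 + H\right) \left(69 + H\right)$
$\sqrt{A{\left(53 \right)} + r{\left(b \right)}} = \sqrt{53^{2} + \left(-2898 + 20^{2} + 27 \cdot 20\right)} = \sqrt{2809 + \left(-2898 + 400 + 540\right)} = \sqrt{2809 - 1958} = \sqrt{851}$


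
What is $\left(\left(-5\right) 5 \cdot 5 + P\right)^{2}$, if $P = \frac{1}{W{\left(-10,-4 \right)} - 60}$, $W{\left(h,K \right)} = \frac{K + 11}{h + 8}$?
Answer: $\frac{252079129}{16129} \approx 15629.0$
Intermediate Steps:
$W{\left(h,K \right)} = \frac{11 + K}{8 + h}$
$P = - \frac{2}{127}$ ($P = \frac{1}{\frac{11 - 4}{8 - 10} - 60} = \frac{1}{\frac{1}{-2} \cdot 7 - 60} = \frac{1}{\left(- \frac{1}{2}\right) 7 - 60} = \frac{1}{- \frac{7}{2} - 60} = \frac{1}{- \frac{127}{2}} = - \frac{2}{127} \approx -0.015748$)
$\left(\left(-5\right) 5 \cdot 5 + P\right)^{2} = \left(\left(-5\right) 5 \cdot 5 - \frac{2}{127}\right)^{2} = \left(\left(-25\right) 5 - \frac{2}{127}\right)^{2} = \left(-125 - \frac{2}{127}\right)^{2} = \left(- \frac{15877}{127}\right)^{2} = \frac{252079129}{16129}$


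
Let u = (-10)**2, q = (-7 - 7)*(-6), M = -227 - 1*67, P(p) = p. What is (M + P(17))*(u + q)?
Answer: -50968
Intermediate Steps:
M = -294 (M = -227 - 67 = -294)
q = 84 (q = -14*(-6) = 84)
u = 100
(M + P(17))*(u + q) = (-294 + 17)*(100 + 84) = -277*184 = -50968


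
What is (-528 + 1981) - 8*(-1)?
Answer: 1461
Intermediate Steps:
(-528 + 1981) - 8*(-1) = 1453 + 8 = 1461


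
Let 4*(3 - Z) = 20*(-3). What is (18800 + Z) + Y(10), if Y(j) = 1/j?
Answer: 188181/10 ≈ 18818.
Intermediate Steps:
Z = 18 (Z = 3 - 5*(-3) = 3 - ¼*(-60) = 3 + 15 = 18)
(18800 + Z) + Y(10) = (18800 + 18) + 1/10 = 18818 + ⅒ = 188181/10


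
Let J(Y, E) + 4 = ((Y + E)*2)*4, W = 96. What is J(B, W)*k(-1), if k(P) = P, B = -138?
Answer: 340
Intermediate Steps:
J(Y, E) = -4 + 8*E + 8*Y (J(Y, E) = -4 + ((Y + E)*2)*4 = -4 + ((E + Y)*2)*4 = -4 + (2*E + 2*Y)*4 = -4 + (8*E + 8*Y) = -4 + 8*E + 8*Y)
J(B, W)*k(-1) = (-4 + 8*96 + 8*(-138))*(-1) = (-4 + 768 - 1104)*(-1) = -340*(-1) = 340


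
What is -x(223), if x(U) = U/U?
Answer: -1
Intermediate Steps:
x(U) = 1
-x(223) = -1*1 = -1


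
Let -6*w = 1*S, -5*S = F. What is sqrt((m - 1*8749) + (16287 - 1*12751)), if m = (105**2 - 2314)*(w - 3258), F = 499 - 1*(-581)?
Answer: I*sqrt(28072055) ≈ 5298.3*I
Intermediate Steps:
F = 1080 (F = 499 + 581 = 1080)
S = -216 (S = -1/5*1080 = -216)
w = 36 (w = -(-216)/6 = -1/6*(-216) = 36)
m = -28066842 (m = (105**2 - 2314)*(36 - 3258) = (11025 - 2314)*(-3222) = 8711*(-3222) = -28066842)
sqrt((m - 1*8749) + (16287 - 1*12751)) = sqrt((-28066842 - 1*8749) + (16287 - 1*12751)) = sqrt((-28066842 - 8749) + (16287 - 12751)) = sqrt(-28075591 + 3536) = sqrt(-28072055) = I*sqrt(28072055)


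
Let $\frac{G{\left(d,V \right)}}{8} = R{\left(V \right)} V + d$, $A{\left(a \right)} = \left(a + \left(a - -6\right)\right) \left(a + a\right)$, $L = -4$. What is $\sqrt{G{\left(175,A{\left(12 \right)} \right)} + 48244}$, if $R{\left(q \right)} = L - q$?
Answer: $6 i \sqrt{114461} \approx 2029.9 i$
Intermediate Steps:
$R{\left(q \right)} = -4 - q$
$A{\left(a \right)} = 2 a \left(6 + 2 a\right)$ ($A{\left(a \right)} = \left(a + \left(a + 6\right)\right) 2 a = \left(a + \left(6 + a\right)\right) 2 a = \left(6 + 2 a\right) 2 a = 2 a \left(6 + 2 a\right)$)
$G{\left(d,V \right)} = 8 d + 8 V \left(-4 - V\right)$ ($G{\left(d,V \right)} = 8 \left(\left(-4 - V\right) V + d\right) = 8 \left(V \left(-4 - V\right) + d\right) = 8 \left(d + V \left(-4 - V\right)\right) = 8 d + 8 V \left(-4 - V\right)$)
$\sqrt{G{\left(175,A{\left(12 \right)} \right)} + 48244} = \sqrt{\left(8 \cdot 175 - 8 \cdot 4 \cdot 12 \left(3 + 12\right) \left(4 + 4 \cdot 12 \left(3 + 12\right)\right)\right) + 48244} = \sqrt{\left(1400 - 8 \cdot 4 \cdot 12 \cdot 15 \left(4 + 4 \cdot 12 \cdot 15\right)\right) + 48244} = \sqrt{\left(1400 - 5760 \left(4 + 720\right)\right) + 48244} = \sqrt{\left(1400 - 5760 \cdot 724\right) + 48244} = \sqrt{\left(1400 - 4170240\right) + 48244} = \sqrt{-4168840 + 48244} = \sqrt{-4120596} = 6 i \sqrt{114461}$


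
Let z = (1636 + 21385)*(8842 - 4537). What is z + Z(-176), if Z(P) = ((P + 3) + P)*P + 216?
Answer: 99167045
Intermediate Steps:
Z(P) = 216 + P*(3 + 2*P) (Z(P) = ((3 + P) + P)*P + 216 = (3 + 2*P)*P + 216 = P*(3 + 2*P) + 216 = 216 + P*(3 + 2*P))
z = 99105405 (z = 23021*4305 = 99105405)
z + Z(-176) = 99105405 + (216 + 2*(-176)² + 3*(-176)) = 99105405 + (216 + 2*30976 - 528) = 99105405 + (216 + 61952 - 528) = 99105405 + 61640 = 99167045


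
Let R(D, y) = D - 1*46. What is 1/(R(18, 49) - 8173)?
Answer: -1/8201 ≈ -0.00012194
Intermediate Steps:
R(D, y) = -46 + D (R(D, y) = D - 46 = -46 + D)
1/(R(18, 49) - 8173) = 1/((-46 + 18) - 8173) = 1/(-28 - 8173) = 1/(-8201) = -1/8201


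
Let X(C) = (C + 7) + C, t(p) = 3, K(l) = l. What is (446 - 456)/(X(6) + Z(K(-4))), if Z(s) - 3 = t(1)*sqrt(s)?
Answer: -11/26 + 3*I/26 ≈ -0.42308 + 0.11538*I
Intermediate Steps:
X(C) = 7 + 2*C (X(C) = (7 + C) + C = 7 + 2*C)
Z(s) = 3 + 3*sqrt(s)
(446 - 456)/(X(6) + Z(K(-4))) = (446 - 456)/((7 + 2*6) + (3 + 3*sqrt(-4))) = -10/((7 + 12) + (3 + 3*(2*I))) = -10/(19 + (3 + 6*I)) = -10*(22 - 6*I)/520 = -(22 - 6*I)/52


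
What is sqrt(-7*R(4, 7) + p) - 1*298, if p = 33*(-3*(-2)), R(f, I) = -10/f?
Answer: -298 + sqrt(862)/2 ≈ -283.32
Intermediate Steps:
p = 198 (p = 33*6 = 198)
sqrt(-7*R(4, 7) + p) - 1*298 = sqrt(-(-70)/4 + 198) - 1*298 = sqrt(-(-70)/4 + 198) - 298 = sqrt(-7*(-5/2) + 198) - 298 = sqrt(35/2 + 198) - 298 = sqrt(431/2) - 298 = sqrt(862)/2 - 298 = -298 + sqrt(862)/2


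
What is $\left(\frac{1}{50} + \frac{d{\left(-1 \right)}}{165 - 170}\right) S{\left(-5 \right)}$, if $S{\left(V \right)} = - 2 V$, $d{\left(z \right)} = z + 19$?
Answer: $- \frac{179}{5} \approx -35.8$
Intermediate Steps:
$d{\left(z \right)} = 19 + z$
$\left(\frac{1}{50} + \frac{d{\left(-1 \right)}}{165 - 170}\right) S{\left(-5 \right)} = \left(\frac{1}{50} + \frac{19 - 1}{165 - 170}\right) \left(\left(-2\right) \left(-5\right)\right) = \left(\frac{1}{50} + \frac{18}{165 - 170}\right) 10 = \left(\frac{1}{50} + \frac{18}{-5}\right) 10 = \left(\frac{1}{50} + 18 \left(- \frac{1}{5}\right)\right) 10 = \left(\frac{1}{50} - \frac{18}{5}\right) 10 = \left(- \frac{179}{50}\right) 10 = - \frac{179}{5}$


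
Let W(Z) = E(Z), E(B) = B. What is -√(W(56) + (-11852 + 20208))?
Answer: -2*√2103 ≈ -91.717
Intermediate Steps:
W(Z) = Z
-√(W(56) + (-11852 + 20208)) = -√(56 + (-11852 + 20208)) = -√(56 + 8356) = -√8412 = -2*√2103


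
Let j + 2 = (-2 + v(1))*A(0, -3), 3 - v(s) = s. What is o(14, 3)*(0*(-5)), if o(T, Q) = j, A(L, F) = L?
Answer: 0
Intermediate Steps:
v(s) = 3 - s
j = -2 (j = -2 + (-2 + (3 - 1*1))*0 = -2 + (-2 + (3 - 1))*0 = -2 + (-2 + 2)*0 = -2 + 0*0 = -2 + 0 = -2)
o(T, Q) = -2
o(14, 3)*(0*(-5)) = -0*(-5) = -2*0 = 0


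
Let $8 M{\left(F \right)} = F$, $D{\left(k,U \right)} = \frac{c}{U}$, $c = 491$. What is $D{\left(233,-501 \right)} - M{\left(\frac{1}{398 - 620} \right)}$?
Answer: $- \frac{96835}{98864} \approx -0.97948$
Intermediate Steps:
$D{\left(k,U \right)} = \frac{491}{U}$
$M{\left(F \right)} = \frac{F}{8}$
$D{\left(233,-501 \right)} - M{\left(\frac{1}{398 - 620} \right)} = \frac{491}{-501} - \frac{1}{8 \left(398 - 620\right)} = 491 \left(- \frac{1}{501}\right) - \frac{1}{8 \left(-222\right)} = - \frac{491}{501} - \frac{1}{8} \left(- \frac{1}{222}\right) = - \frac{491}{501} - - \frac{1}{1776} = - \frac{491}{501} + \frac{1}{1776} = - \frac{96835}{98864}$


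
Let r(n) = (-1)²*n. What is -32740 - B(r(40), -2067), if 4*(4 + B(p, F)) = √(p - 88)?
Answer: -32736 - I*√3 ≈ -32736.0 - 1.732*I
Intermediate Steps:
r(n) = n (r(n) = 1*n = n)
B(p, F) = -4 + √(-88 + p)/4 (B(p, F) = -4 + √(p - 88)/4 = -4 + √(-88 + p)/4)
-32740 - B(r(40), -2067) = -32740 - (-4 + √(-88 + 40)/4) = -32740 - (-4 + √(-48)/4) = -32740 - (-4 + (4*I*√3)/4) = -32740 - (-4 + I*√3) = -32740 + (4 - I*√3) = -32736 - I*√3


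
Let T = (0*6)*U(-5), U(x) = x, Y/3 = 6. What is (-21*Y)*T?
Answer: 0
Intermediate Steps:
Y = 18 (Y = 3*6 = 18)
T = 0 (T = (0*6)*(-5) = 0*(-5) = 0)
(-21*Y)*T = -21*18*0 = -378*0 = 0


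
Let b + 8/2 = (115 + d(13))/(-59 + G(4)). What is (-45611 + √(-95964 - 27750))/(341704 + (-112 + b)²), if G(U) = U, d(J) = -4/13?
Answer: -1371616675/10695071833 + 1533675*I*√13746/181816221161 ≈ -0.12825 + 0.00098898*I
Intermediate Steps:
d(J) = -4/13 (d(J) = -4*1/13 = -4/13)
b = -4351/715 (b = -4 + (115 - 4/13)/(-59 + 4) = -4 + (1491/13)/(-55) = -4 + (1491/13)*(-1/55) = -4 - 1491/715 = -4351/715 ≈ -6.0853)
(-45611 + √(-95964 - 27750))/(341704 + (-112 + b)²) = (-45611 + √(-95964 - 27750))/(341704 + (-112 - 4351/715)²) = (-45611 + √(-123714))/(341704 + (-84431/715)²) = (-45611 + 3*I*√13746)/(341704 + 7128593761/511225) = (-45611 + 3*I*√13746)/(181816221161/511225) = (-45611 + 3*I*√13746)*(511225/181816221161) = -1371616675/10695071833 + 1533675*I*√13746/181816221161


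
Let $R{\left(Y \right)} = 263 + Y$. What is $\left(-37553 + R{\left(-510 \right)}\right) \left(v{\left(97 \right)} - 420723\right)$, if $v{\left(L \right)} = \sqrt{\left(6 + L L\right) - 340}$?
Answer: $15903329400 - 2079000 \sqrt{3} \approx 1.59 \cdot 10^{10}$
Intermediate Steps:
$v{\left(L \right)} = \sqrt{-334 + L^{2}}$ ($v{\left(L \right)} = \sqrt{\left(6 + L^{2}\right) - 340} = \sqrt{-334 + L^{2}}$)
$\left(-37553 + R{\left(-510 \right)}\right) \left(v{\left(97 \right)} - 420723\right) = \left(-37553 + \left(263 - 510\right)\right) \left(\sqrt{-334 + 97^{2}} - 420723\right) = \left(-37553 - 247\right) \left(\sqrt{-334 + 9409} - 420723\right) = - 37800 \left(\sqrt{9075} - 420723\right) = - 37800 \left(55 \sqrt{3} - 420723\right) = - 37800 \left(-420723 + 55 \sqrt{3}\right) = 15903329400 - 2079000 \sqrt{3}$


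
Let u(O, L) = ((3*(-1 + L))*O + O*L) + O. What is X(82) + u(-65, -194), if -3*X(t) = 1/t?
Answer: 12440219/246 ≈ 50570.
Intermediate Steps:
u(O, L) = O + L*O + O*(-3 + 3*L) (u(O, L) = ((-3 + 3*L)*O + L*O) + O = (O*(-3 + 3*L) + L*O) + O = (L*O + O*(-3 + 3*L)) + O = O + L*O + O*(-3 + 3*L))
X(t) = -1/(3*t)
X(82) + u(-65, -194) = -⅓/82 + 2*(-65)*(-1 + 2*(-194)) = -⅓*1/82 + 2*(-65)*(-1 - 388) = -1/246 + 2*(-65)*(-389) = -1/246 + 50570 = 12440219/246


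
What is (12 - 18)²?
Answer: 36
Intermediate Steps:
(12 - 18)² = (-6)² = 36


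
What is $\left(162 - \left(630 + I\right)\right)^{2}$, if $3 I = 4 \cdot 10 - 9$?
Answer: $\frac{2059225}{9} \approx 2.288 \cdot 10^{5}$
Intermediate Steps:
$I = \frac{31}{3}$ ($I = \frac{4 \cdot 10 - 9}{3} = \frac{40 - 9}{3} = \frac{1}{3} \cdot 31 = \frac{31}{3} \approx 10.333$)
$\left(162 - \left(630 + I\right)\right)^{2} = \left(162 - \frac{1921}{3}\right)^{2} = \left(- \frac{1435}{3}\right)^{2} = \frac{2059225}{9}$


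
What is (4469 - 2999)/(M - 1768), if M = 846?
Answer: -735/461 ≈ -1.5944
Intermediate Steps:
(4469 - 2999)/(M - 1768) = (4469 - 2999)/(846 - 1768) = 1470/(-922) = 1470*(-1/922) = -735/461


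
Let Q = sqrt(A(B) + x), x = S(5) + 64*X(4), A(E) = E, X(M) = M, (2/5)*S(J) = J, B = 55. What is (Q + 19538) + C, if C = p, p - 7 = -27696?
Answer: -8151 + sqrt(1294)/2 ≈ -8133.0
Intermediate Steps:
S(J) = 5*J/2
p = -27689 (p = 7 - 27696 = -27689)
C = -27689
x = 537/2 (x = (5/2)*5 + 64*4 = 25/2 + 256 = 537/2 ≈ 268.50)
Q = sqrt(1294)/2 (Q = sqrt(55 + 537/2) = sqrt(647/2) = sqrt(1294)/2 ≈ 17.986)
(Q + 19538) + C = (sqrt(1294)/2 + 19538) - 27689 = (19538 + sqrt(1294)/2) - 27689 = -8151 + sqrt(1294)/2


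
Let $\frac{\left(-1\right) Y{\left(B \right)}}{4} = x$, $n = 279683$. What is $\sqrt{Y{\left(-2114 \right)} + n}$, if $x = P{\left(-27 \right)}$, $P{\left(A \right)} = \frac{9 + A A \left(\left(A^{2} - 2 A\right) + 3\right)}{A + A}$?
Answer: $\frac{\sqrt{2899149}}{3} \approx 567.56$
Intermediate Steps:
$P{\left(A \right)} = \frac{9 + A^{2} \left(3 + A^{2} - 2 A\right)}{2 A}$
$x = - \frac{63667}{6}$ ($x = \frac{9 + \left(-27\right)^{2} \left(3 + \left(-27\right)^{2} - -54\right)}{2 \left(-27\right)} = \frac{1}{2} \left(- \frac{1}{27}\right) \left(9 + 729 \left(3 + 729 + 54\right)\right) = \frac{1}{2} \left(- \frac{1}{27}\right) \left(9 + 729 \cdot 786\right) = \frac{1}{2} \left(- \frac{1}{27}\right) \left(9 + 572994\right) = \frac{1}{2} \left(- \frac{1}{27}\right) 573003 = - \frac{63667}{6} \approx -10611.0$)
$Y{\left(B \right)} = \frac{127334}{3}$ ($Y{\left(B \right)} = \left(-4\right) \left(- \frac{63667}{6}\right) = \frac{127334}{3}$)
$\sqrt{Y{\left(-2114 \right)} + n} = \sqrt{\frac{127334}{3} + 279683} = \sqrt{\frac{966383}{3}} = \frac{\sqrt{2899149}}{3}$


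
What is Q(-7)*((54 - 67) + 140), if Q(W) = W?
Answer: -889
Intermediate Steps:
Q(-7)*((54 - 67) + 140) = -7*((54 - 67) + 140) = -7*(-13 + 140) = -7*127 = -889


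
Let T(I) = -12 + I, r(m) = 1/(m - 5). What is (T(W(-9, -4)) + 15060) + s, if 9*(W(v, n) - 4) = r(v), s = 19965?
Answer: 4412141/126 ≈ 35017.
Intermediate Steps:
r(m) = 1/(-5 + m)
W(v, n) = 4 + 1/(9*(-5 + v))
(T(W(-9, -4)) + 15060) + s = ((-12 + (-179 + 36*(-9))/(9*(-5 - 9))) + 15060) + 19965 = ((-12 + (1/9)*(-179 - 324)/(-14)) + 15060) + 19965 = ((-12 + (1/9)*(-1/14)*(-503)) + 15060) + 19965 = ((-12 + 503/126) + 15060) + 19965 = (-1009/126 + 15060) + 19965 = 1896551/126 + 19965 = 4412141/126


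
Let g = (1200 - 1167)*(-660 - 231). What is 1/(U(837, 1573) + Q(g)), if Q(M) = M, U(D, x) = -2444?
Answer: -1/31847 ≈ -3.1400e-5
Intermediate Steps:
g = -29403 (g = 33*(-891) = -29403)
1/(U(837, 1573) + Q(g)) = 1/(-2444 - 29403) = 1/(-31847) = -1/31847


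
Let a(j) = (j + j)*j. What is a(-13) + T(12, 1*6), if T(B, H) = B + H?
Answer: 356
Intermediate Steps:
a(j) = 2*j² (a(j) = (2*j)*j = 2*j²)
a(-13) + T(12, 1*6) = 2*(-13)² + (12 + 1*6) = 2*169 + (12 + 6) = 338 + 18 = 356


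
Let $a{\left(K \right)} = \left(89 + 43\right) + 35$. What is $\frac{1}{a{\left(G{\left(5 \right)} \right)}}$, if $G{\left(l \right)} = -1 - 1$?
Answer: $\frac{1}{167} \approx 0.005988$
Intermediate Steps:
$G{\left(l \right)} = -2$
$a{\left(K \right)} = 167$ ($a{\left(K \right)} = 132 + 35 = 167$)
$\frac{1}{a{\left(G{\left(5 \right)} \right)}} = \frac{1}{167}$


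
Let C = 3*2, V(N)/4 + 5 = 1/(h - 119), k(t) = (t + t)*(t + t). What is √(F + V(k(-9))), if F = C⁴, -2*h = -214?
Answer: √11481/3 ≈ 35.716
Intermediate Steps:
h = 107 (h = -½*(-214) = 107)
k(t) = 4*t² (k(t) = (2*t)*(2*t) = 4*t²)
V(N) = -61/3 (V(N) = -20 + 4/(107 - 119) = -20 + 4/(-12) = -20 + 4*(-1/12) = -20 - ⅓ = -61/3)
C = 6
F = 1296 (F = 6⁴ = 1296)
√(F + V(k(-9))) = √(1296 - 61/3) = √(3827/3) = √11481/3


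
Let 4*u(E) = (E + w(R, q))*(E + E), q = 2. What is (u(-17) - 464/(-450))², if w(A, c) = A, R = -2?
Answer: 5349313321/202500 ≈ 26416.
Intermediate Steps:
u(E) = E*(-2 + E)/2 (u(E) = ((E - 2)*(E + E))/4 = ((-2 + E)*(2*E))/4 = (2*E*(-2 + E))/4 = E*(-2 + E)/2)
(u(-17) - 464/(-450))² = ((½)*(-17)*(-2 - 17) - 464/(-450))² = ((½)*(-17)*(-19) - 464*(-1/450))² = (323/2 + 232/225)² = (73139/450)² = 5349313321/202500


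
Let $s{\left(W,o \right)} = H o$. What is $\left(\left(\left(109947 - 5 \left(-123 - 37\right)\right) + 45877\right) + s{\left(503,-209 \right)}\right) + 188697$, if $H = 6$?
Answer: $344067$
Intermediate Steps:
$s{\left(W,o \right)} = 6 o$
$\left(\left(\left(109947 - 5 \left(-123 - 37\right)\right) + 45877\right) + s{\left(503,-209 \right)}\right) + 188697 = \left(\left(\left(109947 - 5 \left(-123 - 37\right)\right) + 45877\right) + 6 \left(-209\right)\right) + 188697 = \left(\left(\left(109947 - -800\right) + 45877\right) - 1254\right) + 188697 = \left(\left(\left(109947 + 800\right) + 45877\right) - 1254\right) + 188697 = \left(\left(110747 + 45877\right) - 1254\right) + 188697 = \left(156624 - 1254\right) + 188697 = 155370 + 188697 = 344067$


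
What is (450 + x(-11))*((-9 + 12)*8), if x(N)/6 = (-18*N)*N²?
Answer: 3460752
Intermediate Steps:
x(N) = -108*N³ (x(N) = 6*((-18*N)*N²) = 6*(-18*N³) = -108*N³)
(450 + x(-11))*((-9 + 12)*8) = (450 - 108*(-11)³)*((-9 + 12)*8) = (450 - 108*(-1331))*(3*8) = (450 + 143748)*24 = 144198*24 = 3460752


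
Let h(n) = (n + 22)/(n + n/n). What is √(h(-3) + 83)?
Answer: 7*√6/2 ≈ 8.5732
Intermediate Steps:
h(n) = (22 + n)/(1 + n) (h(n) = (22 + n)/(n + 1) = (22 + n)/(1 + n))
√(h(-3) + 83) = √((22 - 3)/(1 - 3) + 83) = √(19/(-2) + 83) = √(-½*19 + 83) = √(-19/2 + 83) = √(147/2) = 7*√6/2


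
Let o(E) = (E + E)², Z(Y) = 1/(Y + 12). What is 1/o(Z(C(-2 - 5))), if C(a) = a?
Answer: 25/4 ≈ 6.2500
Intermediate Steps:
Z(Y) = 1/(12 + Y)
o(E) = 4*E² (o(E) = (2*E)² = 4*E²)
1/o(Z(C(-2 - 5))) = 1/(4*(1/(12 + (-2 - 5)))²) = 1/(4*(1/(12 - 7))²) = 1/(4*(1/5)²) = 1/(4*(⅕)²) = 1/(4*(1/25)) = 1/(4/25) = 25/4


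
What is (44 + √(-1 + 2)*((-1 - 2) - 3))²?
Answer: 1444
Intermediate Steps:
(44 + √(-1 + 2)*((-1 - 2) - 3))² = (44 + √1*(-3 - 3))² = (44 + 1*(-6))² = (44 - 6)² = 38² = 1444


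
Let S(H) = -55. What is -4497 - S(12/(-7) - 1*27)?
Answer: -4442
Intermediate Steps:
-4497 - S(12/(-7) - 1*27) = -4497 - 1*(-55) = -4497 + 55 = -4442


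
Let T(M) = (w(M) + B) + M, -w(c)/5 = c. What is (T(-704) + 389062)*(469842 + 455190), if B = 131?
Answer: 362620869288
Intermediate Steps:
w(c) = -5*c
T(M) = 131 - 4*M (T(M) = (-5*M + 131) + M = (131 - 5*M) + M = 131 - 4*M)
(T(-704) + 389062)*(469842 + 455190) = ((131 - 4*(-704)) + 389062)*(469842 + 455190) = ((131 + 2816) + 389062)*925032 = (2947 + 389062)*925032 = 392009*925032 = 362620869288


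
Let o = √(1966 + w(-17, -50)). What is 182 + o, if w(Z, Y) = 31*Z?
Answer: 182 + √1439 ≈ 219.93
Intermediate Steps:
o = √1439 (o = √(1966 + 31*(-17)) = √(1966 - 527) = √1439 ≈ 37.934)
182 + o = 182 + √1439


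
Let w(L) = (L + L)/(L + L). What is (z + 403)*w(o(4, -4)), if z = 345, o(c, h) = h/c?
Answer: 748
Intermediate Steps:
w(L) = 1 (w(L) = (2*L)/((2*L)) = (2*L)*(1/(2*L)) = 1)
(z + 403)*w(o(4, -4)) = (345 + 403)*1 = 748*1 = 748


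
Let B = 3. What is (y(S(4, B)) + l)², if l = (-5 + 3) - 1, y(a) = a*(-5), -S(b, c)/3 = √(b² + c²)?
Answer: 5184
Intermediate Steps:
S(b, c) = -3*√(b² + c²)
y(a) = -5*a
l = -3 (l = -2 - 1 = -3)
(y(S(4, B)) + l)² = (-(-15)*√(4² + 3²) - 3)² = (-(-15)*√(16 + 9) - 3)² = (-(-15)*√25 - 3)² = (-(-15)*5 - 3)² = (-5*(-15) - 3)² = (75 - 3)² = 72² = 5184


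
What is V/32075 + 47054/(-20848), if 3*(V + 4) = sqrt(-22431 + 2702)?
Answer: -754670221/334349800 + I*sqrt(19729)/96225 ≈ -2.2571 + 0.0014597*I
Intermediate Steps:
V = -4 + I*sqrt(19729)/3 (V = -4 + sqrt(-22431 + 2702)/3 = -4 + sqrt(-19729)/3 = -4 + (I*sqrt(19729))/3 = -4 + I*sqrt(19729)/3 ≈ -4.0 + 46.82*I)
V/32075 + 47054/(-20848) = (-4 + I*sqrt(19729)/3)/32075 + 47054/(-20848) = (-4 + I*sqrt(19729)/3)*(1/32075) + 47054*(-1/20848) = (-4/32075 + I*sqrt(19729)/96225) - 23527/10424 = -754670221/334349800 + I*sqrt(19729)/96225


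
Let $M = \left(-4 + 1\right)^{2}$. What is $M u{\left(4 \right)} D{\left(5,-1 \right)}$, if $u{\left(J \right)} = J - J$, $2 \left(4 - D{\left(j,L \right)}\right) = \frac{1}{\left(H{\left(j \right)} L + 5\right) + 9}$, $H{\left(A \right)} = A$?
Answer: $0$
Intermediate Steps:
$D{\left(j,L \right)} = 4 - \frac{1}{2 \left(14 + L j\right)}$ ($D{\left(j,L \right)} = 4 - \frac{1}{2 \left(\left(j L + 5\right) + 9\right)} = 4 - \frac{1}{2 \left(\left(L j + 5\right) + 9\right)} = 4 - \frac{1}{2 \left(\left(5 + L j\right) + 9\right)} = 4 - \frac{1}{2 \left(14 + L j\right)}$)
$u{\left(J \right)} = 0$
$M = 9$ ($M = \left(-3\right)^{2} = 9$)
$M u{\left(4 \right)} D{\left(5,-1 \right)} = 9 \cdot 0 \frac{111 + 8 \left(-1\right) 5}{2 \left(14 - 5\right)} = 0 \frac{111 - 40}{2 \left(14 - 5\right)} = 0 \cdot \frac{1}{2} \cdot \frac{1}{9} \cdot 71 = 0 \cdot \frac{71}{18} = 0$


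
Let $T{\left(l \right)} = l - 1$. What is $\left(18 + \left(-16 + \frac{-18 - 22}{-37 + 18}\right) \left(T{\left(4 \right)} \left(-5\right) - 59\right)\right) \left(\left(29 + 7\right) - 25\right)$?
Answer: $\frac{218658}{19} \approx 11508.0$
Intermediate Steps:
$T{\left(l \right)} = -1 + l$
$\left(18 + \left(-16 + \frac{-18 - 22}{-37 + 18}\right) \left(T{\left(4 \right)} \left(-5\right) - 59\right)\right) \left(\left(29 + 7\right) - 25\right) = \left(18 + \left(-16 + \frac{-18 - 22}{-37 + 18}\right) \left(\left(-1 + 4\right) \left(-5\right) - 59\right)\right) \left(\left(29 + 7\right) - 25\right) = \left(18 + \left(-16 - \frac{40}{-19}\right) \left(3 \left(-5\right) - 59\right)\right) \left(36 - 25\right) = \left(18 + \left(-16 - - \frac{40}{19}\right) \left(-15 - 59\right)\right) 11 = \left(18 + \left(-16 + \frac{40}{19}\right) \left(-74\right)\right) 11 = \left(18 - - \frac{19536}{19}\right) 11 = \left(18 + \frac{19536}{19}\right) 11 = \frac{19878}{19} \cdot 11 = \frac{218658}{19}$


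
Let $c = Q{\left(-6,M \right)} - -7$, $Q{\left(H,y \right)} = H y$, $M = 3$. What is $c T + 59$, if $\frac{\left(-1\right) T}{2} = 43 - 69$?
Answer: $-513$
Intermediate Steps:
$T = 52$ ($T = - 2 \left(43 - 69\right) = \left(-2\right) \left(-26\right) = 52$)
$c = -11$ ($c = \left(-6\right) 3 - -7 = -18 + 7 = -11$)
$c T + 59 = \left(-11\right) 52 + 59 = -572 + 59 = -513$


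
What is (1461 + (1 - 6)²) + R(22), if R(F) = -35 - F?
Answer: 1429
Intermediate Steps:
(1461 + (1 - 6)²) + R(22) = (1461 + (1 - 6)²) + (-35 - 1*22) = (1461 + (-5)²) + (-35 - 22) = (1461 + 25) - 57 = 1486 - 57 = 1429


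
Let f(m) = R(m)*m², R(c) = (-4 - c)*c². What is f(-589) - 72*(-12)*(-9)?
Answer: 70407195433209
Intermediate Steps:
R(c) = c²*(-4 - c)
f(m) = m⁴*(-4 - m) (f(m) = (m²*(-4 - m))*m² = m⁴*(-4 - m))
f(-589) - 72*(-12)*(-9) = (-589)⁴*(-4 - 1*(-589)) - 72*(-12)*(-9) = 120354180241*(-4 + 589) - (-864)*(-9) = 120354180241*585 - 1*7776 = 70407195440985 - 7776 = 70407195433209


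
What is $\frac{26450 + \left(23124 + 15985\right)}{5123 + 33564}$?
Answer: $\frac{65559}{38687} \approx 1.6946$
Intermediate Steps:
$\frac{26450 + \left(23124 + 15985\right)}{5123 + 33564} = \frac{26450 + 39109}{38687} = 65559 \cdot \frac{1}{38687} = \frac{65559}{38687}$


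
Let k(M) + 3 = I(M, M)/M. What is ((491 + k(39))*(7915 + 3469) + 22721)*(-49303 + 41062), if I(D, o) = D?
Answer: -46063044777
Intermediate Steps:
k(M) = -2 (k(M) = -3 + M/M = -3 + 1 = -2)
((491 + k(39))*(7915 + 3469) + 22721)*(-49303 + 41062) = ((491 - 2)*(7915 + 3469) + 22721)*(-49303 + 41062) = (489*11384 + 22721)*(-8241) = (5566776 + 22721)*(-8241) = 5589497*(-8241) = -46063044777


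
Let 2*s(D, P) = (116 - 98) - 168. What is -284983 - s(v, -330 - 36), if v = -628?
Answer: -284908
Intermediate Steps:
s(D, P) = -75 (s(D, P) = ((116 - 98) - 168)/2 = (18 - 168)/2 = (1/2)*(-150) = -75)
-284983 - s(v, -330 - 36) = -284983 - 1*(-75) = -284983 + 75 = -284908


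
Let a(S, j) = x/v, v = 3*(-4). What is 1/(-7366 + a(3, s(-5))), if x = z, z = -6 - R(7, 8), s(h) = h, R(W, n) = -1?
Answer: -12/88387 ≈ -0.00013577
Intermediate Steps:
v = -12
z = -5 (z = -6 - 1*(-1) = -6 + 1 = -5)
x = -5
a(S, j) = 5/12 (a(S, j) = -5/(-12) = -5*(-1/12) = 5/12)
1/(-7366 + a(3, s(-5))) = 1/(-7366 + 5/12) = 1/(-88387/12) = -12/88387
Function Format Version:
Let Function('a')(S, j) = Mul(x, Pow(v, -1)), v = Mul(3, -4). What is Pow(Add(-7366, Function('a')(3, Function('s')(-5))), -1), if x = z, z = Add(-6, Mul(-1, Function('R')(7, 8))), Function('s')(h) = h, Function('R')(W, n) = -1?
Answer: Rational(-12, 88387) ≈ -0.00013577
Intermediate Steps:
v = -12
z = -5 (z = Add(-6, Mul(-1, -1)) = Add(-6, 1) = -5)
x = -5
Function('a')(S, j) = Rational(5, 12) (Function('a')(S, j) = Mul(-5, Pow(-12, -1)) = Mul(-5, Rational(-1, 12)) = Rational(5, 12))
Pow(Add(-7366, Function('a')(3, Function('s')(-5))), -1) = Pow(Add(-7366, Rational(5, 12)), -1) = Pow(Rational(-88387, 12), -1) = Rational(-12, 88387)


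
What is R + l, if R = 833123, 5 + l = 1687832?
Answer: 2520950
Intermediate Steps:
l = 1687827 (l = -5 + 1687832 = 1687827)
R + l = 833123 + 1687827 = 2520950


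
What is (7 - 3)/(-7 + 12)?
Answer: ⅘ ≈ 0.80000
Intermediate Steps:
(7 - 3)/(-7 + 12) = 4/5 = (⅕)*4 = ⅘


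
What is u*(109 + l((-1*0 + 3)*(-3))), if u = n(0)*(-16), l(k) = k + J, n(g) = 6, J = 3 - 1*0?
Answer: -9888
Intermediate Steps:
J = 3 (J = 3 + 0 = 3)
l(k) = 3 + k (l(k) = k + 3 = 3 + k)
u = -96 (u = 6*(-16) = -96)
u*(109 + l((-1*0 + 3)*(-3))) = -96*(109 + (3 + (-1*0 + 3)*(-3))) = -96*(109 + (3 + (0 + 3)*(-3))) = -96*(109 + (3 + 3*(-3))) = -96*(109 + (3 - 9)) = -96*(109 - 6) = -96*103 = -9888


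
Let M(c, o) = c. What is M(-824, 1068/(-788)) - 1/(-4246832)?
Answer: -3499389567/4246832 ≈ -824.00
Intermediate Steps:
M(-824, 1068/(-788)) - 1/(-4246832) = -824 - 1/(-4246832) = -824 - 1*(-1/4246832) = -824 + 1/4246832 = -3499389567/4246832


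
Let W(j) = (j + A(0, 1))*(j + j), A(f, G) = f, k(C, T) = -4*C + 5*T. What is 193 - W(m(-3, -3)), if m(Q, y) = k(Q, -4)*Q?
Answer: -959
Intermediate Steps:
m(Q, y) = Q*(-20 - 4*Q) (m(Q, y) = (-4*Q + 5*(-4))*Q = (-4*Q - 20)*Q = (-20 - 4*Q)*Q = Q*(-20 - 4*Q))
W(j) = 2*j² (W(j) = (j + 0)*(j + j) = j*(2*j) = 2*j²)
193 - W(m(-3, -3)) = 193 - 2*(-4*(-3)*(5 - 3))² = 193 - 2*(-4*(-3)*2)² = 193 - 2*24² = 193 - 2*576 = 193 - 1*1152 = 193 - 1152 = -959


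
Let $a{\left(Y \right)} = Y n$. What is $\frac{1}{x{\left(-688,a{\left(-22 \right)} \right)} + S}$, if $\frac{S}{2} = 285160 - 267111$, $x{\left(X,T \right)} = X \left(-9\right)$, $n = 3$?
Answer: $\frac{1}{42290} \approx 2.3646 \cdot 10^{-5}$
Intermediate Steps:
$a{\left(Y \right)} = 3 Y$ ($a{\left(Y \right)} = Y 3 = 3 Y$)
$x{\left(X,T \right)} = - 9 X$
$S = 36098$ ($S = 2 \left(285160 - 267111\right) = 2 \cdot 18049 = 36098$)
$\frac{1}{x{\left(-688,a{\left(-22 \right)} \right)} + S} = \frac{1}{\left(-9\right) \left(-688\right) + 36098} = \frac{1}{6192 + 36098} = \frac{1}{42290}$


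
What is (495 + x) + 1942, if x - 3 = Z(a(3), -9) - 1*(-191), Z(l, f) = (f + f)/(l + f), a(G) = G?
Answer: 2634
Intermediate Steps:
Z(l, f) = 2*f/(f + l) (Z(l, f) = (2*f)/(f + l) = 2*f/(f + l))
x = 197 (x = 3 + (2*(-9)/(-9 + 3) - 1*(-191)) = 3 + (2*(-9)/(-6) + 191) = 3 + (2*(-9)*(-1/6) + 191) = 3 + (3 + 191) = 3 + 194 = 197)
(495 + x) + 1942 = (495 + 197) + 1942 = 692 + 1942 = 2634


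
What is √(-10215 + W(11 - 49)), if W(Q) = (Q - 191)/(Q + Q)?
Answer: 7*I*√300941/38 ≈ 101.05*I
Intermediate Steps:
W(Q) = (-191 + Q)/(2*Q) (W(Q) = (-191 + Q)/((2*Q)) = (-191 + Q)*(1/(2*Q)) = (-191 + Q)/(2*Q))
√(-10215 + W(11 - 49)) = √(-10215 + (-191 + (11 - 49))/(2*(11 - 49))) = √(-10215 + (½)*(-191 - 38)/(-38)) = √(-10215 + (½)*(-1/38)*(-229)) = √(-10215 + 229/76) = √(-776111/76) = 7*I*√300941/38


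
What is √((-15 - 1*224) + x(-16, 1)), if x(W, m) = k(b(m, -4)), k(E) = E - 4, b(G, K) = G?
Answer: 11*I*√2 ≈ 15.556*I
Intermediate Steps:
k(E) = -4 + E
x(W, m) = -4 + m
√((-15 - 1*224) + x(-16, 1)) = √((-15 - 1*224) + (-4 + 1)) = √((-15 - 224) - 3) = √(-239 - 3) = √(-242) = 11*I*√2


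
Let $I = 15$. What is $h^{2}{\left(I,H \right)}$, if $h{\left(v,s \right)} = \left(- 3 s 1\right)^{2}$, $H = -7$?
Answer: $194481$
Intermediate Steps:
$h{\left(v,s \right)} = 9 s^{2}$ ($h{\left(v,s \right)} = \left(- 3 s\right)^{2} = 9 s^{2}$)
$h^{2}{\left(I,H \right)} = \left(9 \left(-7\right)^{2}\right)^{2} = \left(9 \cdot 49\right)^{2} = 441^{2} = 194481$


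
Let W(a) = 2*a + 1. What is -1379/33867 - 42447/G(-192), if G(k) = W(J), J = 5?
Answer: -1437567718/372537 ≈ -3858.9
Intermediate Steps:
W(a) = 1 + 2*a
G(k) = 11 (G(k) = 1 + 2*5 = 1 + 10 = 11)
-1379/33867 - 42447/G(-192) = -1379/33867 - 42447/11 = -1437567718/372537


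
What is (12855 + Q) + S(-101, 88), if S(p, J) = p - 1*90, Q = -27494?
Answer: -14830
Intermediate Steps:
S(p, J) = -90 + p (S(p, J) = p - 90 = -90 + p)
(12855 + Q) + S(-101, 88) = (12855 - 27494) + (-90 - 101) = -14639 - 191 = -14830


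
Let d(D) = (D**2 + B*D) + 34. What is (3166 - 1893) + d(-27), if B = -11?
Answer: 2333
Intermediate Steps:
d(D) = 34 + D**2 - 11*D (d(D) = (D**2 - 11*D) + 34 = 34 + D**2 - 11*D)
(3166 - 1893) + d(-27) = (3166 - 1893) + (34 + (-27)**2 - 11*(-27)) = 1273 + (34 + 729 + 297) = 1273 + 1060 = 2333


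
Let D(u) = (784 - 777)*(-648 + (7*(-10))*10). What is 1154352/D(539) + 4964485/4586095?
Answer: -262356152749/2163719621 ≈ -121.25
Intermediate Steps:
D(u) = -9436 (D(u) = 7*(-648 - 70*10) = 7*(-648 - 700) = 7*(-1348) = -9436)
1154352/D(539) + 4964485/4586095 = 1154352/(-9436) + 4964485/4586095 = 1154352*(-1/9436) + 4964485*(1/4586095) = -288588/2359 + 992897/917219 = -262356152749/2163719621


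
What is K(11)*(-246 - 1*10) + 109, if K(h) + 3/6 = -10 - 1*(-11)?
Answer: -19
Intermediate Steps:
K(h) = 1/2 (K(h) = -1/2 + (-10 - 1*(-11)) = -1/2 + (-10 + 11) = -1/2 + 1 = 1/2)
K(11)*(-246 - 1*10) + 109 = (-246 - 1*10)/2 + 109 = (-246 - 10)/2 + 109 = (1/2)*(-256) + 109 = -128 + 109 = -19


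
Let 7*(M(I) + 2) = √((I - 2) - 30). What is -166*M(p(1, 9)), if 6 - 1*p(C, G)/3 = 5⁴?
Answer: 332 - 166*I*√1889/7 ≈ 332.0 - 1030.7*I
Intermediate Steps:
p(C, G) = -1857 (p(C, G) = 18 - 3*5⁴ = 18 - 3*625 = 18 - 1875 = -1857)
M(I) = -2 + √(-32 + I)/7 (M(I) = -2 + √((I - 2) - 30)/7 = -2 + √((-2 + I) - 30)/7 = -2 + √(-32 + I)/7)
-166*M(p(1, 9)) = -166*(-2 + √(-32 - 1857)/7) = -166*(-2 + √(-1889)/7) = -166*(-2 + (I*√1889)/7) = -166*(-2 + I*√1889/7) = 332 - 166*I*√1889/7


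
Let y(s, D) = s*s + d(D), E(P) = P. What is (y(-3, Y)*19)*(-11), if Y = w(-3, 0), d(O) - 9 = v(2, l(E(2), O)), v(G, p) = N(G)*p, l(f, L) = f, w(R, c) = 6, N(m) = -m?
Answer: -2926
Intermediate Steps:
v(G, p) = -G*p (v(G, p) = (-G)*p = -G*p)
d(O) = 5 (d(O) = 9 - 1*2*2 = 9 - 4 = 5)
Y = 6
y(s, D) = 5 + s² (y(s, D) = s*s + 5 = s² + 5 = 5 + s²)
(y(-3, Y)*19)*(-11) = ((5 + (-3)²)*19)*(-11) = ((5 + 9)*19)*(-11) = (14*19)*(-11) = 266*(-11) = -2926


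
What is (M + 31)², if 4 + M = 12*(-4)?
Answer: 441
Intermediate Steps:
M = -52 (M = -4 + 12*(-4) = -4 - 48 = -52)
(M + 31)² = (-52 + 31)² = (-21)² = 441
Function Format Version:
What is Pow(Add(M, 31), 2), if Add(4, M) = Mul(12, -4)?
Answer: 441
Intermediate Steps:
M = -52 (M = Add(-4, Mul(12, -4)) = Add(-4, -48) = -52)
Pow(Add(M, 31), 2) = Pow(Add(-52, 31), 2) = Pow(-21, 2) = 441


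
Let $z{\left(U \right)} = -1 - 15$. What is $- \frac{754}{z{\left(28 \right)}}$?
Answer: $\frac{377}{8} \approx 47.125$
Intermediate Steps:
$z{\left(U \right)} = -16$
$- \frac{754}{z{\left(28 \right)}} = - \frac{754}{-16} = \left(-754\right) \left(- \frac{1}{16}\right) = \frac{377}{8}$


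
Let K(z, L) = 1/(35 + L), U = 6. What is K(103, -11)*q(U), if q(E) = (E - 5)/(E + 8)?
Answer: 1/336 ≈ 0.0029762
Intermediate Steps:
q(E) = (-5 + E)/(8 + E)
K(103, -11)*q(U) = ((-5 + 6)/(8 + 6))/(35 - 11) = (1/14)/24 = ((1/14)*1)/24 = (1/24)*(1/14) = 1/336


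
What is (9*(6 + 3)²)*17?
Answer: 12393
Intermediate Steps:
(9*(6 + 3)²)*17 = (9*9²)*17 = (9*81)*17 = 729*17 = 12393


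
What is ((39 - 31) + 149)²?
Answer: 24649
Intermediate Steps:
((39 - 31) + 149)² = (8 + 149)² = 157² = 24649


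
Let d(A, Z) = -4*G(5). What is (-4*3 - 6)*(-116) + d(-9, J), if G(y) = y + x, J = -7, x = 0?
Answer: 2068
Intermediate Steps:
G(y) = y (G(y) = y + 0 = y)
d(A, Z) = -20 (d(A, Z) = -4*5 = -20)
(-4*3 - 6)*(-116) + d(-9, J) = (-4*3 - 6)*(-116) - 20 = (-12 - 6)*(-116) - 20 = -18*(-116) - 20 = 2088 - 20 = 2068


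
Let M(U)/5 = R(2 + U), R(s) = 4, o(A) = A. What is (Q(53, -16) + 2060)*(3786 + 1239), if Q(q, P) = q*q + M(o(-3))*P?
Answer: 22858725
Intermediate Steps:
M(U) = 20 (M(U) = 5*4 = 20)
Q(q, P) = q**2 + 20*P (Q(q, P) = q*q + 20*P = q**2 + 20*P)
(Q(53, -16) + 2060)*(3786 + 1239) = ((53**2 + 20*(-16)) + 2060)*(3786 + 1239) = ((2809 - 320) + 2060)*5025 = (2489 + 2060)*5025 = 4549*5025 = 22858725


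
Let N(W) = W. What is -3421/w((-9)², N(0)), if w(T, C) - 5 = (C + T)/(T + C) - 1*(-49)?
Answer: -311/5 ≈ -62.200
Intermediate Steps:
w(T, C) = 55 (w(T, C) = 5 + ((C + T)/(T + C) - 1*(-49)) = 5 + ((C + T)/(C + T) + 49) = 5 + (1 + 49) = 5 + 50 = 55)
-3421/w((-9)², N(0)) = -3421/55 = -3421*1/55 = -311/5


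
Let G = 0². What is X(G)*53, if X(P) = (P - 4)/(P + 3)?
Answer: -212/3 ≈ -70.667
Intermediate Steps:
G = 0
X(P) = (-4 + P)/(3 + P)
X(G)*53 = ((-4 + 0)/(3 + 0))*53 = (-4/3)*53 = ((⅓)*(-4))*53 = -4/3*53 = -212/3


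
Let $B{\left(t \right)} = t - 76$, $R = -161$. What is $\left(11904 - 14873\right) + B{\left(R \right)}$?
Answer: $-3206$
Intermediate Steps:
$B{\left(t \right)} = -76 + t$ ($B{\left(t \right)} = t - 76 = -76 + t$)
$\left(11904 - 14873\right) + B{\left(R \right)} = \left(11904 - 14873\right) - 237 = -2969 - 237 = -3206$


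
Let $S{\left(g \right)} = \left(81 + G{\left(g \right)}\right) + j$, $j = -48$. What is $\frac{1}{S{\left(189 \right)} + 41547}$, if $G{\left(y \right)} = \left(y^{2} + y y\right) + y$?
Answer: $\frac{1}{113211} \approx 8.8331 \cdot 10^{-6}$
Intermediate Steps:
$G{\left(y \right)} = y + 2 y^{2}$ ($G{\left(y \right)} = \left(y^{2} + y^{2}\right) + y = 2 y^{2} + y = y + 2 y^{2}$)
$S{\left(g \right)} = 33 + g \left(1 + 2 g\right)$ ($S{\left(g \right)} = \left(81 + g \left(1 + 2 g\right)\right) - 48 = 33 + g \left(1 + 2 g\right)$)
$\frac{1}{S{\left(189 \right)} + 41547} = \frac{1}{\left(33 + 189 \left(1 + 2 \cdot 189\right)\right) + 41547} = \frac{1}{\left(33 + 189 \left(1 + 378\right)\right) + 41547} = \frac{1}{\left(33 + 189 \cdot 379\right) + 41547} = \frac{1}{\left(33 + 71631\right) + 41547} = \frac{1}{71664 + 41547} = \frac{1}{113211}$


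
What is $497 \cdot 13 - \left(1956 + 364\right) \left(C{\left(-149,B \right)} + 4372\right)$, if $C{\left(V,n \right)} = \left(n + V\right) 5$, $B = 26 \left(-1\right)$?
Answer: $-8106579$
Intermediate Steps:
$B = -26$
$C{\left(V,n \right)} = 5 V + 5 n$ ($C{\left(V,n \right)} = \left(V + n\right) 5 = 5 V + 5 n$)
$497 \cdot 13 - \left(1956 + 364\right) \left(C{\left(-149,B \right)} + 4372\right) = 497 \cdot 13 - \left(1956 + 364\right) \left(\left(5 \left(-149\right) + 5 \left(-26\right)\right) + 4372\right) = 6461 - 2320 \left(\left(-745 - 130\right) + 4372\right) = 6461 - 2320 \left(-875 + 4372\right) = 6461 - 2320 \cdot 3497 = 6461 - 8113040 = -8106579$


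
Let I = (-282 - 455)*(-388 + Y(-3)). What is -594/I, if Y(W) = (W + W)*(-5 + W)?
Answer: -27/11390 ≈ -0.0023705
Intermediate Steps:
Y(W) = 2*W*(-5 + W) (Y(W) = (2*W)*(-5 + W) = 2*W*(-5 + W))
I = 250580 (I = (-282 - 455)*(-388 + 2*(-3)*(-5 - 3)) = -737*(-388 + 2*(-3)*(-8)) = -737*(-388 + 48) = -737*(-340) = 250580)
-594/I = -594/250580 = -594*1/250580 = -27/11390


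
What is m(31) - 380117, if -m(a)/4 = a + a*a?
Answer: -384085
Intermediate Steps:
m(a) = -4*a - 4*a**2 (m(a) = -4*(a + a*a) = -4*(a + a**2) = -4*a - 4*a**2)
m(31) - 380117 = -4*31*(1 + 31) - 380117 = -4*31*32 - 380117 = -3968 - 380117 = -384085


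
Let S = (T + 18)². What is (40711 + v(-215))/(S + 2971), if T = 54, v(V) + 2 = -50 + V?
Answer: 40444/8155 ≈ 4.9594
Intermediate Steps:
v(V) = -52 + V (v(V) = -2 + (-50 + V) = -52 + V)
S = 5184 (S = (54 + 18)² = 72² = 5184)
(40711 + v(-215))/(S + 2971) = (40711 + (-52 - 215))/(5184 + 2971) = (40711 - 267)/8155 = 40444*(1/8155) = 40444/8155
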